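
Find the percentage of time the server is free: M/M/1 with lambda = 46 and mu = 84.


Idle fraction = (1 - rho) * 100 = (1 - 46/84) * 100 = 45.2%

45.2%


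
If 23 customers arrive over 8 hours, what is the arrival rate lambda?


lambda = total arrivals / time = 23 / 8 = 2.88 per hour

2.88 per hour


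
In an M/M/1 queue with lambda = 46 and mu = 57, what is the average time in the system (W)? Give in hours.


W = 1/(mu - lambda) = 1/(57 - 46) = 0.0909 hours

0.0909 hours


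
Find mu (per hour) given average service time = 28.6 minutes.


mu = 60 / avg_service_time = 60 / 28.6 = 2.1 per hour

2.1 per hour


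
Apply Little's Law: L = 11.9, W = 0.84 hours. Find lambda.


lambda = L / W = 11.9 / 0.84 = 14.17 per hour

14.17 per hour


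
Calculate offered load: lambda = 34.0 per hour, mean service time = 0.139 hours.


Offered load a = lambda * E[S] = 34.0 * 0.139 = 4.73 Erlangs

4.73 Erlangs


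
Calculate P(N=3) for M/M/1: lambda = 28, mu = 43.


rho = 28/43; P(n) = (1-rho)*rho^n = (1-28/43)*(28/43)^3 = 0.0963

0.0963


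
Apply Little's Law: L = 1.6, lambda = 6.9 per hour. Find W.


W = L / lambda = 1.6 / 6.9 = 0.2319 hours

0.2319 hours


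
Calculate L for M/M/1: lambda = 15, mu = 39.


rho = 15/39; L = rho/(1-rho) = 0.63

0.63


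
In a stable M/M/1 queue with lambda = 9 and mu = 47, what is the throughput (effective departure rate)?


For a stable queue (lambda < mu), throughput = lambda = 9 per hour

9 per hour


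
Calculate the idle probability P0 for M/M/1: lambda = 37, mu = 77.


P0 = 1 - rho = 1 - 37/77 = 0.5195

0.5195


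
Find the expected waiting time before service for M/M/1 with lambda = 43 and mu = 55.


rho = 43/55; Wq = rho/(mu - lambda) = 0.0652 hours

0.0652 hours


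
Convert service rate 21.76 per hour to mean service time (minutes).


Mean service time = 60/mu = 60/21.76 = 2.76 minutes

2.76 minutes


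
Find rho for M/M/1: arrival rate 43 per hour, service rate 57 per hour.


rho = lambda/mu = 43/57 = 0.7544

0.7544


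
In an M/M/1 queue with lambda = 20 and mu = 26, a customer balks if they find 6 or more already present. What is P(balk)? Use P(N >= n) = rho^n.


P(N >= 6) = rho^6 = (20/26)^6 = 0.2072

0.2072


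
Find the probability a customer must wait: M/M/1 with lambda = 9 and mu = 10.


P(wait) = rho = lambda/mu = 9/10 = 0.9

0.9


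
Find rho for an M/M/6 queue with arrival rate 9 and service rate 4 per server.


rho = lambda/(c*mu) = 9/(6*4) = 0.375

0.375


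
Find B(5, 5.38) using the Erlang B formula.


B(N,A) = (A^N/N!) / sum(A^k/k!, k=0..N) with N=5, A=5.38 = 0.3149

0.3149


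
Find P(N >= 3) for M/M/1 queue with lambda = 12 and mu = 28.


P(N >= 3) = rho^3 = (12/28)^3 = 0.0787

0.0787


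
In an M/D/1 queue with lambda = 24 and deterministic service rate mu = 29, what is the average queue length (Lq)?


M/D/1: Lq = rho^2 / (2*(1-rho)) where rho = 24/29; Lq = 1.99

1.99


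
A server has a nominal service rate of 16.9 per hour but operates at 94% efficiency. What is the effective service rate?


Effective rate = mu * efficiency = 16.9 * 0.94 = 15.89 per hour

15.89 per hour


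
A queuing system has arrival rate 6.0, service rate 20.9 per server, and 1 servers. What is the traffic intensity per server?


rho = lambda / (c * mu) = 6.0 / (1 * 20.9) = 0.2871

0.2871


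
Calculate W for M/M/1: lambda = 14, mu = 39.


W = 1/(mu - lambda) = 1/(39 - 14) = 0.04 hours

0.04 hours


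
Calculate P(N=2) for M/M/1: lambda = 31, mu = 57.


rho = 31/57; P(n) = (1-rho)*rho^n = (1-31/57)*(31/57)^2 = 0.1349

0.1349


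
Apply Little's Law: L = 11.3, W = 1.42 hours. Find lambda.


lambda = L / W = 11.3 / 1.42 = 7.96 per hour

7.96 per hour


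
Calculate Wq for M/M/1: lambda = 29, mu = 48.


rho = 29/48; Wq = rho/(mu - lambda) = 0.0318 hours

0.0318 hours


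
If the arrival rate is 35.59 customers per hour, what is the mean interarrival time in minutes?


Mean interarrival time = 60/lambda = 60/35.59 = 1.69 minutes

1.69 minutes


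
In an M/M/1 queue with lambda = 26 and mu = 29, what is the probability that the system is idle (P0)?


P0 = 1 - rho = 1 - 26/29 = 0.1034

0.1034


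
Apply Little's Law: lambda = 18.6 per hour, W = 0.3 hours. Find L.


L = lambda * W = 18.6 * 0.3 = 5.58

5.58


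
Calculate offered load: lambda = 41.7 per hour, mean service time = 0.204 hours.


Offered load a = lambda * E[S] = 41.7 * 0.204 = 8.51 Erlangs

8.51 Erlangs


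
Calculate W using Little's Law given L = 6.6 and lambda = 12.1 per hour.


W = L / lambda = 6.6 / 12.1 = 0.5455 hours

0.5455 hours


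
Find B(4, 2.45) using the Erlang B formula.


B(N,A) = (A^N/N!) / sum(A^k/k!, k=0..N) with N=4, A=2.45 = 0.1443

0.1443


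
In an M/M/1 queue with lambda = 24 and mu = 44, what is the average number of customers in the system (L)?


rho = 24/44; L = rho/(1-rho) = 1.2

1.2


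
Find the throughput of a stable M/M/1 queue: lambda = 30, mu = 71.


For a stable queue (lambda < mu), throughput = lambda = 30 per hour

30 per hour


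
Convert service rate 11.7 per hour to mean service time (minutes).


Mean service time = 60/mu = 60/11.7 = 5.13 minutes

5.13 minutes


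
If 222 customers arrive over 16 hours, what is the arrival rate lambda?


lambda = total arrivals / time = 222 / 16 = 13.88 per hour

13.88 per hour


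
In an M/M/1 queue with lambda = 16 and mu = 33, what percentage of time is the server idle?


Idle fraction = (1 - rho) * 100 = (1 - 16/33) * 100 = 51.5%

51.5%


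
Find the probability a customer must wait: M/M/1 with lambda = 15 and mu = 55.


P(wait) = rho = lambda/mu = 15/55 = 0.2727

0.2727


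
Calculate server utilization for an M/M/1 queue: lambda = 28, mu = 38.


rho = lambda/mu = 28/38 = 0.7368

0.7368


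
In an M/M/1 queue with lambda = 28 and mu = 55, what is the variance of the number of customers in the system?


rho = 28/55; Var(N) = rho/(1-rho)^2 = 2.11

2.11


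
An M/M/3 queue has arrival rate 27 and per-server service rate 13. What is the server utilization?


rho = lambda/(c*mu) = 27/(3*13) = 0.6923

0.6923


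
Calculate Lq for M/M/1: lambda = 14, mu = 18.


rho = 14/18; Lq = rho^2/(1-rho) = 2.72

2.72


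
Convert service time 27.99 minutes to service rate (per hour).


mu = 60 / avg_service_time = 60 / 27.99 = 2.14 per hour

2.14 per hour


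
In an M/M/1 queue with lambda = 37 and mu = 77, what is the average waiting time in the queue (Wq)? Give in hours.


rho = 37/77; Wq = rho/(mu - lambda) = 0.012 hours

0.012 hours


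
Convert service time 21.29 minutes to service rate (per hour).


mu = 60 / avg_service_time = 60 / 21.29 = 2.82 per hour

2.82 per hour


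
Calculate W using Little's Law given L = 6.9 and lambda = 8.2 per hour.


W = L / lambda = 6.9 / 8.2 = 0.8415 hours

0.8415 hours


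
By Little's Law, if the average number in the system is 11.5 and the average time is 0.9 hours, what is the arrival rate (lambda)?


lambda = L / W = 11.5 / 0.9 = 12.78 per hour

12.78 per hour


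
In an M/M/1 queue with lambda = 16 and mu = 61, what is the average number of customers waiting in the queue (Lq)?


rho = 16/61; Lq = rho^2/(1-rho) = 0.09

0.09


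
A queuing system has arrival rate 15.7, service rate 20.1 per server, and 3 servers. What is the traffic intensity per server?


rho = lambda / (c * mu) = 15.7 / (3 * 20.1) = 0.2604

0.2604


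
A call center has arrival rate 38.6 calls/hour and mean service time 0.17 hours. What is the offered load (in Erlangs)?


Offered load a = lambda * E[S] = 38.6 * 0.17 = 6.56 Erlangs

6.56 Erlangs


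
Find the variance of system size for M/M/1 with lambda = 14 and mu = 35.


rho = 14/35; Var(N) = rho/(1-rho)^2 = 1.11

1.11


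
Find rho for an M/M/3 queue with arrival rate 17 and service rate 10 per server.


rho = lambda/(c*mu) = 17/(3*10) = 0.5667

0.5667


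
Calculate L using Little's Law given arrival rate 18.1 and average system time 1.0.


L = lambda * W = 18.1 * 1.0 = 18.1

18.1


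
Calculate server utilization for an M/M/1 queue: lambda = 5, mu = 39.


rho = lambda/mu = 5/39 = 0.1282

0.1282


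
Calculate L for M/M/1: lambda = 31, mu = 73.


rho = 31/73; L = rho/(1-rho) = 0.74

0.74


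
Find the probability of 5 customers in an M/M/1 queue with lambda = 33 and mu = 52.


rho = 33/52; P(n) = (1-rho)*rho^n = (1-33/52)*(33/52)^5 = 0.0376

0.0376


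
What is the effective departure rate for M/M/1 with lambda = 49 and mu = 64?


For a stable queue (lambda < mu), throughput = lambda = 49 per hour

49 per hour


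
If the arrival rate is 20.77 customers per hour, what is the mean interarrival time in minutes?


Mean interarrival time = 60/lambda = 60/20.77 = 2.89 minutes

2.89 minutes


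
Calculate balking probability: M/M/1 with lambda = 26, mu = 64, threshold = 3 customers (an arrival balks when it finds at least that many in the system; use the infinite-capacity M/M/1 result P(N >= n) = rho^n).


P(N >= 3) = rho^3 = (26/64)^3 = 0.067

0.067


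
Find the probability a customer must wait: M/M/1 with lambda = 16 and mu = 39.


P(wait) = rho = lambda/mu = 16/39 = 0.4103

0.4103


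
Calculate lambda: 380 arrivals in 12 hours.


lambda = total arrivals / time = 380 / 12 = 31.67 per hour

31.67 per hour


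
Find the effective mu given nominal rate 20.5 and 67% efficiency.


Effective rate = mu * efficiency = 20.5 * 0.67 = 13.74 per hour

13.74 per hour


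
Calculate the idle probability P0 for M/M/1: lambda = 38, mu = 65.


P0 = 1 - rho = 1 - 38/65 = 0.4154

0.4154


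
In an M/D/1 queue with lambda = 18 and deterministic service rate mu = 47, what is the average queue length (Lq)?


M/D/1: Lq = rho^2 / (2*(1-rho)) where rho = 18/47; Lq = 0.12

0.12


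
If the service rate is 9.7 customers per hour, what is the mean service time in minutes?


Mean service time = 60/mu = 60/9.7 = 6.19 minutes

6.19 minutes


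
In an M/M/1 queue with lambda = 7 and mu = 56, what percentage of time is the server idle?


Idle fraction = (1 - rho) * 100 = (1 - 7/56) * 100 = 87.5%

87.5%


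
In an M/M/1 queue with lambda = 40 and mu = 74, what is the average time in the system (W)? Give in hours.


W = 1/(mu - lambda) = 1/(74 - 40) = 0.0294 hours

0.0294 hours


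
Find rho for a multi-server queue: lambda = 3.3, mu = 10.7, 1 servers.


rho = lambda / (c * mu) = 3.3 / (1 * 10.7) = 0.3084

0.3084


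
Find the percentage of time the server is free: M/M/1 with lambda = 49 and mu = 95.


Idle fraction = (1 - rho) * 100 = (1 - 49/95) * 100 = 48.4%

48.4%


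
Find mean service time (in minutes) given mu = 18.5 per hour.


Mean service time = 60/mu = 60/18.5 = 3.24 minutes

3.24 minutes


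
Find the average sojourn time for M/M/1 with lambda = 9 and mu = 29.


W = 1/(mu - lambda) = 1/(29 - 9) = 0.05 hours

0.05 hours


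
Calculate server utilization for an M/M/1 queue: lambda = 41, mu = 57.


rho = lambda/mu = 41/57 = 0.7193

0.7193


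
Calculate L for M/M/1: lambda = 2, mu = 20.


rho = 2/20; L = rho/(1-rho) = 0.11

0.11


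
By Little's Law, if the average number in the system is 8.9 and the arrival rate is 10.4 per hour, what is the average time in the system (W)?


W = L / lambda = 8.9 / 10.4 = 0.8558 hours

0.8558 hours


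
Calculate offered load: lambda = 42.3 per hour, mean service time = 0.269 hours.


Offered load a = lambda * E[S] = 42.3 * 0.269 = 11.38 Erlangs

11.38 Erlangs


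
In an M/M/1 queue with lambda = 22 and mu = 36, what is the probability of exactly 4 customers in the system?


rho = 22/36; P(n) = (1-rho)*rho^n = (1-22/36)*(22/36)^4 = 0.0542

0.0542


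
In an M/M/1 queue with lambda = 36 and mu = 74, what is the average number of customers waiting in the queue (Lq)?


rho = 36/74; Lq = rho^2/(1-rho) = 0.46

0.46


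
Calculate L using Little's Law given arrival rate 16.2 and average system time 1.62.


L = lambda * W = 16.2 * 1.62 = 26.24

26.24


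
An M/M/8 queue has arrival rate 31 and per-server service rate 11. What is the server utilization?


rho = lambda/(c*mu) = 31/(8*11) = 0.3523

0.3523


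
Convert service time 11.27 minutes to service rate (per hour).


mu = 60 / avg_service_time = 60 / 11.27 = 5.32 per hour

5.32 per hour


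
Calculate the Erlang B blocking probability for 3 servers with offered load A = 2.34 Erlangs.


B(N,A) = (A^N/N!) / sum(A^k/k!, k=0..N) with N=3, A=2.34 = 0.26

0.26


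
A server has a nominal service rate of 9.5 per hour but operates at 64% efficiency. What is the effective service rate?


Effective rate = mu * efficiency = 9.5 * 0.64 = 6.08 per hour

6.08 per hour


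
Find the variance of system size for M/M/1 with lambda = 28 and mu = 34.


rho = 28/34; Var(N) = rho/(1-rho)^2 = 26.44

26.44


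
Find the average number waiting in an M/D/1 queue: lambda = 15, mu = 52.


M/D/1: Lq = rho^2 / (2*(1-rho)) where rho = 15/52; Lq = 0.06

0.06


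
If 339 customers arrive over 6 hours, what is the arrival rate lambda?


lambda = total arrivals / time = 339 / 6 = 56.5 per hour

56.5 per hour


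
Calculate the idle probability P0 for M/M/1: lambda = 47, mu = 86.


P0 = 1 - rho = 1 - 47/86 = 0.4535

0.4535


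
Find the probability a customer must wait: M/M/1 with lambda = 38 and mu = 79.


P(wait) = rho = lambda/mu = 38/79 = 0.481

0.481


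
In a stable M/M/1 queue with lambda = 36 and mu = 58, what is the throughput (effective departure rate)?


For a stable queue (lambda < mu), throughput = lambda = 36 per hour

36 per hour


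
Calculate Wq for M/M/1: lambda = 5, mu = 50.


rho = 5/50; Wq = rho/(mu - lambda) = 0.0022 hours

0.0022 hours


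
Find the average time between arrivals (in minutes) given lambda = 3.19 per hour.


Mean interarrival time = 60/lambda = 60/3.19 = 18.81 minutes

18.81 minutes


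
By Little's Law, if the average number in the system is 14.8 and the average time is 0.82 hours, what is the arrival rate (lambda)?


lambda = L / W = 14.8 / 0.82 = 18.05 per hour

18.05 per hour


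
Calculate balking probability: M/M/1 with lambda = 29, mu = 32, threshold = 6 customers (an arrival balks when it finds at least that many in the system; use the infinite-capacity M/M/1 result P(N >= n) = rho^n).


P(N >= 6) = rho^6 = (29/32)^6 = 0.554

0.554


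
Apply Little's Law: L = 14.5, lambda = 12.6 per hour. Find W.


W = L / lambda = 14.5 / 12.6 = 1.1508 hours

1.1508 hours


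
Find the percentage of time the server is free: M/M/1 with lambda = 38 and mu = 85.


Idle fraction = (1 - rho) * 100 = (1 - 38/85) * 100 = 55.3%

55.3%


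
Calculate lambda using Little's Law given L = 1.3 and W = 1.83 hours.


lambda = L / W = 1.3 / 1.83 = 0.71 per hour

0.71 per hour


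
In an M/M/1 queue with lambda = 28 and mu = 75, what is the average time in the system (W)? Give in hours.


W = 1/(mu - lambda) = 1/(75 - 28) = 0.0213 hours

0.0213 hours


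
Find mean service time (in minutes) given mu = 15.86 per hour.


Mean service time = 60/mu = 60/15.86 = 3.78 minutes

3.78 minutes


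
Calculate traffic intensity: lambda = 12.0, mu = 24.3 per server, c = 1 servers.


rho = lambda / (c * mu) = 12.0 / (1 * 24.3) = 0.4938

0.4938


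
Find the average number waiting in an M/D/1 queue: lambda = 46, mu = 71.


M/D/1: Lq = rho^2 / (2*(1-rho)) where rho = 46/71; Lq = 0.6

0.6


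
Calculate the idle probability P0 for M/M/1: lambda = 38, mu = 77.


P0 = 1 - rho = 1 - 38/77 = 0.5065

0.5065


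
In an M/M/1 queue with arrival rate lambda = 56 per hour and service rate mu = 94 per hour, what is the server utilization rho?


rho = lambda/mu = 56/94 = 0.5957

0.5957


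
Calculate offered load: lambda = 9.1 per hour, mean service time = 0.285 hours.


Offered load a = lambda * E[S] = 9.1 * 0.285 = 2.59 Erlangs

2.59 Erlangs


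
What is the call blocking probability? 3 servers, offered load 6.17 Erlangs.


B(N,A) = (A^N/N!) / sum(A^k/k!, k=0..N) with N=3, A=6.17 = 0.599

0.599


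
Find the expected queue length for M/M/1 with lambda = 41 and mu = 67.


rho = 41/67; Lq = rho^2/(1-rho) = 0.96

0.96


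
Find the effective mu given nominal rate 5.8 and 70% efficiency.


Effective rate = mu * efficiency = 5.8 * 0.7 = 4.06 per hour

4.06 per hour


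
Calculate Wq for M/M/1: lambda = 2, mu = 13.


rho = 2/13; Wq = rho/(mu - lambda) = 0.014 hours

0.014 hours


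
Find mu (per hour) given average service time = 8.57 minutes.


mu = 60 / avg_service_time = 60 / 8.57 = 7.0 per hour

7.0 per hour


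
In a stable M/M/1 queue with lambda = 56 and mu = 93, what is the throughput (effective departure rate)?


For a stable queue (lambda < mu), throughput = lambda = 56 per hour

56 per hour


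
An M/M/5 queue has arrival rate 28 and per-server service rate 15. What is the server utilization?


rho = lambda/(c*mu) = 28/(5*15) = 0.3733

0.3733


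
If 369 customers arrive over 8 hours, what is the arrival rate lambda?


lambda = total arrivals / time = 369 / 8 = 46.13 per hour

46.13 per hour


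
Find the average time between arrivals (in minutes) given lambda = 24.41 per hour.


Mean interarrival time = 60/lambda = 60/24.41 = 2.46 minutes

2.46 minutes


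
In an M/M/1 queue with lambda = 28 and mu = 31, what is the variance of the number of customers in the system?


rho = 28/31; Var(N) = rho/(1-rho)^2 = 96.44

96.44


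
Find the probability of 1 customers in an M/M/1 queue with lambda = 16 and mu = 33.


rho = 16/33; P(n) = (1-rho)*rho^n = (1-16/33)*(16/33)^1 = 0.2498

0.2498


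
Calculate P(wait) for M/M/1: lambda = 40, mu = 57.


P(wait) = rho = lambda/mu = 40/57 = 0.7018

0.7018


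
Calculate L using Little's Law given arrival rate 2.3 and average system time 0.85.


L = lambda * W = 2.3 * 0.85 = 1.96

1.96


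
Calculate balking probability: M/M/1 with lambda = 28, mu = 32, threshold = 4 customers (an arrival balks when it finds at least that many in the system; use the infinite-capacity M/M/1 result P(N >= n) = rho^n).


P(N >= 4) = rho^4 = (28/32)^4 = 0.5862

0.5862


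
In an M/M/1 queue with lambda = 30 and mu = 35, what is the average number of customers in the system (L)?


rho = 30/35; L = rho/(1-rho) = 6.0

6.0


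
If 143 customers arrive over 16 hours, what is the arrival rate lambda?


lambda = total arrivals / time = 143 / 16 = 8.94 per hour

8.94 per hour


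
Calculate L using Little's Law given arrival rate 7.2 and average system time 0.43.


L = lambda * W = 7.2 * 0.43 = 3.1

3.1


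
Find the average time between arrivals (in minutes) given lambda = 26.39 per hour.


Mean interarrival time = 60/lambda = 60/26.39 = 2.27 minutes

2.27 minutes


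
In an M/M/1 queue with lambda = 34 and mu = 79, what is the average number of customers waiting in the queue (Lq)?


rho = 34/79; Lq = rho^2/(1-rho) = 0.33

0.33


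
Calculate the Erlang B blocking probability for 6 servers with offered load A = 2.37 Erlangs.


B(N,A) = (A^N/N!) / sum(A^k/k!, k=0..N) with N=6, A=2.37 = 0.0233

0.0233


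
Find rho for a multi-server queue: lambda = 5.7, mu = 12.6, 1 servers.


rho = lambda / (c * mu) = 5.7 / (1 * 12.6) = 0.4524

0.4524


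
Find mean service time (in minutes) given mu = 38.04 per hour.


Mean service time = 60/mu = 60/38.04 = 1.58 minutes

1.58 minutes


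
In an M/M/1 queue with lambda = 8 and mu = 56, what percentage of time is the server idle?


Idle fraction = (1 - rho) * 100 = (1 - 8/56) * 100 = 85.7%

85.7%


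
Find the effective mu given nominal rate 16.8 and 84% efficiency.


Effective rate = mu * efficiency = 16.8 * 0.84 = 14.11 per hour

14.11 per hour


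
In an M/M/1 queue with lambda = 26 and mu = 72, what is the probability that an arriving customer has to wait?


P(wait) = rho = lambda/mu = 26/72 = 0.3611

0.3611


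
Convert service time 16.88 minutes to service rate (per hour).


mu = 60 / avg_service_time = 60 / 16.88 = 3.55 per hour

3.55 per hour


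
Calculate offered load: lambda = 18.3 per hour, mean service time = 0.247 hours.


Offered load a = lambda * E[S] = 18.3 * 0.247 = 4.52 Erlangs

4.52 Erlangs


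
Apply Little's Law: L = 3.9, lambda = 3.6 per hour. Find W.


W = L / lambda = 3.9 / 3.6 = 1.0833 hours

1.0833 hours


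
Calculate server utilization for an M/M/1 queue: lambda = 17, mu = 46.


rho = lambda/mu = 17/46 = 0.3696

0.3696


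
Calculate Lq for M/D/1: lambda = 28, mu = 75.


M/D/1: Lq = rho^2 / (2*(1-rho)) where rho = 28/75; Lq = 0.11

0.11


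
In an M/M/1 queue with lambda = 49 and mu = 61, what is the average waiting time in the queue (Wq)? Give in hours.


rho = 49/61; Wq = rho/(mu - lambda) = 0.0669 hours

0.0669 hours


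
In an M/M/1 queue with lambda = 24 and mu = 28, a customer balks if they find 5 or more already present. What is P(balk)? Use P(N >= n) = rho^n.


P(N >= 5) = rho^5 = (24/28)^5 = 0.4627

0.4627


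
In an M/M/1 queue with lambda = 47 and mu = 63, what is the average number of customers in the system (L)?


rho = 47/63; L = rho/(1-rho) = 2.94

2.94


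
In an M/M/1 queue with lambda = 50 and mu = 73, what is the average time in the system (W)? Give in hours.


W = 1/(mu - lambda) = 1/(73 - 50) = 0.0435 hours

0.0435 hours


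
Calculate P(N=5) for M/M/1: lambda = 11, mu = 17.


rho = 11/17; P(n) = (1-rho)*rho^n = (1-11/17)*(11/17)^5 = 0.04

0.04


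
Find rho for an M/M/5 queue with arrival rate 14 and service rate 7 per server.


rho = lambda/(c*mu) = 14/(5*7) = 0.4

0.4


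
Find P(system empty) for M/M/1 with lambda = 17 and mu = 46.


P0 = 1 - rho = 1 - 17/46 = 0.6304

0.6304


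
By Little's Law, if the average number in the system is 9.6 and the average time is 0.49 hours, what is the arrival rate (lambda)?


lambda = L / W = 9.6 / 0.49 = 19.59 per hour

19.59 per hour


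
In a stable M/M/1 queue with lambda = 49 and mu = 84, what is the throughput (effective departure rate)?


For a stable queue (lambda < mu), throughput = lambda = 49 per hour

49 per hour


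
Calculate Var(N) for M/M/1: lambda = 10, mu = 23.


rho = 10/23; Var(N) = rho/(1-rho)^2 = 1.36

1.36


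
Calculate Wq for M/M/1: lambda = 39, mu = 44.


rho = 39/44; Wq = rho/(mu - lambda) = 0.1773 hours

0.1773 hours


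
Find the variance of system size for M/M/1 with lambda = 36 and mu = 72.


rho = 36/72; Var(N) = rho/(1-rho)^2 = 2.0

2.0


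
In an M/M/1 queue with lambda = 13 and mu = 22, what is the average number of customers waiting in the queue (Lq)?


rho = 13/22; Lq = rho^2/(1-rho) = 0.85

0.85


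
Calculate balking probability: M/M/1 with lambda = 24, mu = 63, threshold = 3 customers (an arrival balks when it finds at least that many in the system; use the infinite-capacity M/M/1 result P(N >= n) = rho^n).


P(N >= 3) = rho^3 = (24/63)^3 = 0.0553

0.0553


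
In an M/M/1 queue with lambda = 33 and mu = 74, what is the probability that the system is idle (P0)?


P0 = 1 - rho = 1 - 33/74 = 0.5541

0.5541


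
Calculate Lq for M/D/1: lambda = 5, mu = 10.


M/D/1: Lq = rho^2 / (2*(1-rho)) where rho = 5/10; Lq = 0.25

0.25


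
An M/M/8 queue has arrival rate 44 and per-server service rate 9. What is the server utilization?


rho = lambda/(c*mu) = 44/(8*9) = 0.6111

0.6111


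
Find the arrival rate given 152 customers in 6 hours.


lambda = total arrivals / time = 152 / 6 = 25.33 per hour

25.33 per hour


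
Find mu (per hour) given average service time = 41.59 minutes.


mu = 60 / avg_service_time = 60 / 41.59 = 1.44 per hour

1.44 per hour


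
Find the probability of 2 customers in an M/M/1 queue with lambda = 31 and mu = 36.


rho = 31/36; P(n) = (1-rho)*rho^n = (1-31/36)*(31/36)^2 = 0.103

0.103


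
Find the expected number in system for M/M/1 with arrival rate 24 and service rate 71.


rho = 24/71; L = rho/(1-rho) = 0.51

0.51


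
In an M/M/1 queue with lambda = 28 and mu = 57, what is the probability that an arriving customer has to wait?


P(wait) = rho = lambda/mu = 28/57 = 0.4912

0.4912


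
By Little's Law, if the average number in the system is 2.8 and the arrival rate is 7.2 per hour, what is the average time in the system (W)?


W = L / lambda = 2.8 / 7.2 = 0.3889 hours

0.3889 hours


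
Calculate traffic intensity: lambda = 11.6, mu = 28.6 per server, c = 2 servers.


rho = lambda / (c * mu) = 11.6 / (2 * 28.6) = 0.2028

0.2028


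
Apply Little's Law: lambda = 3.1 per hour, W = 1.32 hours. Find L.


L = lambda * W = 3.1 * 1.32 = 4.09

4.09


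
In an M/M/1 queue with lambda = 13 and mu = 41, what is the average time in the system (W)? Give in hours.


W = 1/(mu - lambda) = 1/(41 - 13) = 0.0357 hours

0.0357 hours


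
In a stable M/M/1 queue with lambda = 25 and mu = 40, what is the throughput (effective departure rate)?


For a stable queue (lambda < mu), throughput = lambda = 25 per hour

25 per hour


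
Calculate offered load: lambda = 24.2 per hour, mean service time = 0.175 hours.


Offered load a = lambda * E[S] = 24.2 * 0.175 = 4.24 Erlangs

4.24 Erlangs


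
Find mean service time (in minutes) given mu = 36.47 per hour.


Mean service time = 60/mu = 60/36.47 = 1.65 minutes

1.65 minutes


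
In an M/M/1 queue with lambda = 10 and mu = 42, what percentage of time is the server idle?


Idle fraction = (1 - rho) * 100 = (1 - 10/42) * 100 = 76.2%

76.2%


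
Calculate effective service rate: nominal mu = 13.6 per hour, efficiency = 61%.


Effective rate = mu * efficiency = 13.6 * 0.61 = 8.3 per hour

8.3 per hour


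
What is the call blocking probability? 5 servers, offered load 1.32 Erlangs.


B(N,A) = (A^N/N!) / sum(A^k/k!, k=0..N) with N=5, A=1.32 = 0.0089

0.0089


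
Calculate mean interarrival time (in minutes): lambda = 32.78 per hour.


Mean interarrival time = 60/lambda = 60/32.78 = 1.83 minutes

1.83 minutes


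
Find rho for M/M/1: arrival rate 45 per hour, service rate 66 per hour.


rho = lambda/mu = 45/66 = 0.6818

0.6818


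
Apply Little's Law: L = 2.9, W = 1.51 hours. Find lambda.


lambda = L / W = 2.9 / 1.51 = 1.92 per hour

1.92 per hour


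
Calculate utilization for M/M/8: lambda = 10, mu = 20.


rho = lambda/(c*mu) = 10/(8*20) = 0.0625

0.0625


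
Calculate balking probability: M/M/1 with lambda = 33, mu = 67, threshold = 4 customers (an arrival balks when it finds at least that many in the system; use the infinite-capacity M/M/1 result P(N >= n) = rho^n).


P(N >= 4) = rho^4 = (33/67)^4 = 0.0589

0.0589


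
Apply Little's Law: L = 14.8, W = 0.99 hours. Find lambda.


lambda = L / W = 14.8 / 0.99 = 14.95 per hour

14.95 per hour


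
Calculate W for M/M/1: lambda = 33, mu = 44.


W = 1/(mu - lambda) = 1/(44 - 33) = 0.0909 hours

0.0909 hours


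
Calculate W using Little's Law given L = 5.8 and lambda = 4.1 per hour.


W = L / lambda = 5.8 / 4.1 = 1.4146 hours

1.4146 hours


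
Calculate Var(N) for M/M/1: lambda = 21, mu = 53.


rho = 21/53; Var(N) = rho/(1-rho)^2 = 1.09

1.09


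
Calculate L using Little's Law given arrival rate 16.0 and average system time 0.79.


L = lambda * W = 16.0 * 0.79 = 12.64

12.64


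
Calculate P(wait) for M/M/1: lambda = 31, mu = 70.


P(wait) = rho = lambda/mu = 31/70 = 0.4429

0.4429


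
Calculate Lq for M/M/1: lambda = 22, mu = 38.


rho = 22/38; Lq = rho^2/(1-rho) = 0.8

0.8


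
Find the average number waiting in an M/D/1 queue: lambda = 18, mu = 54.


M/D/1: Lq = rho^2 / (2*(1-rho)) where rho = 18/54; Lq = 0.08

0.08


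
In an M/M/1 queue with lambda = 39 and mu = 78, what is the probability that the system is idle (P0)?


P0 = 1 - rho = 1 - 39/78 = 0.5

0.5


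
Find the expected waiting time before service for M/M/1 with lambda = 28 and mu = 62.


rho = 28/62; Wq = rho/(mu - lambda) = 0.0133 hours

0.0133 hours


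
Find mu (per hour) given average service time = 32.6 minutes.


mu = 60 / avg_service_time = 60 / 32.6 = 1.84 per hour

1.84 per hour


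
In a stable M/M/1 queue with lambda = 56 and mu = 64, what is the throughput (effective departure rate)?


For a stable queue (lambda < mu), throughput = lambda = 56 per hour

56 per hour


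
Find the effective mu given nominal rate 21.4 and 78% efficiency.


Effective rate = mu * efficiency = 21.4 * 0.78 = 16.69 per hour

16.69 per hour


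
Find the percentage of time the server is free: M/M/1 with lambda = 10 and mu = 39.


Idle fraction = (1 - rho) * 100 = (1 - 10/39) * 100 = 74.4%

74.4%


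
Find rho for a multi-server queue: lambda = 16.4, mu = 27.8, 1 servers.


rho = lambda / (c * mu) = 16.4 / (1 * 27.8) = 0.5899

0.5899


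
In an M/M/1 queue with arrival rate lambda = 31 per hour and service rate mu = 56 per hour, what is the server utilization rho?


rho = lambda/mu = 31/56 = 0.5536

0.5536


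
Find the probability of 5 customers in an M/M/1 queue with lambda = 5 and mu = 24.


rho = 5/24; P(n) = (1-rho)*rho^n = (1-5/24)*(5/24)^5 = 0.0003

0.0003


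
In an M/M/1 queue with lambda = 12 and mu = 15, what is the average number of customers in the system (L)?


rho = 12/15; L = rho/(1-rho) = 4.0

4.0


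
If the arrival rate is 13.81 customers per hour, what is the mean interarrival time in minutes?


Mean interarrival time = 60/lambda = 60/13.81 = 4.34 minutes

4.34 minutes


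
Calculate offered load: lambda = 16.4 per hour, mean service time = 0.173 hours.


Offered load a = lambda * E[S] = 16.4 * 0.173 = 2.84 Erlangs

2.84 Erlangs


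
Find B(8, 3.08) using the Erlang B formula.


B(N,A) = (A^N/N!) / sum(A^k/k!, k=0..N) with N=8, A=3.08 = 0.0093

0.0093


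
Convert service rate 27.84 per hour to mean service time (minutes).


Mean service time = 60/mu = 60/27.84 = 2.16 minutes

2.16 minutes


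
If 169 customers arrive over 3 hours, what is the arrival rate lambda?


lambda = total arrivals / time = 169 / 3 = 56.33 per hour

56.33 per hour


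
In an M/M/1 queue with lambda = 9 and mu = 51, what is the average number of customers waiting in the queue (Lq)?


rho = 9/51; Lq = rho^2/(1-rho) = 0.04

0.04


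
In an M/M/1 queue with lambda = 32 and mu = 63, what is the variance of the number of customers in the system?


rho = 32/63; Var(N) = rho/(1-rho)^2 = 2.1

2.1


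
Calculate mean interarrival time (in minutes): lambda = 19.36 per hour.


Mean interarrival time = 60/lambda = 60/19.36 = 3.1 minutes

3.1 minutes


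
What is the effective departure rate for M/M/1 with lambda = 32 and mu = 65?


For a stable queue (lambda < mu), throughput = lambda = 32 per hour

32 per hour


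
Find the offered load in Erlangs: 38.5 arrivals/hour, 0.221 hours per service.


Offered load a = lambda * E[S] = 38.5 * 0.221 = 8.51 Erlangs

8.51 Erlangs


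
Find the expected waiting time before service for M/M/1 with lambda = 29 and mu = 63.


rho = 29/63; Wq = rho/(mu - lambda) = 0.0135 hours

0.0135 hours


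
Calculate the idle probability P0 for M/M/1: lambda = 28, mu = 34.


P0 = 1 - rho = 1 - 28/34 = 0.1765

0.1765


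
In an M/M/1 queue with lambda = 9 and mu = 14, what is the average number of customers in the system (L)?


rho = 9/14; L = rho/(1-rho) = 1.8

1.8


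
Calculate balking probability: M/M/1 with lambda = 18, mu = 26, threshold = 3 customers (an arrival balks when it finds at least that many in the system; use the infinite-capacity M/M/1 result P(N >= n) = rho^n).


P(N >= 3) = rho^3 = (18/26)^3 = 0.3318

0.3318


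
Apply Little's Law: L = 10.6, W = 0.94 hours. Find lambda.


lambda = L / W = 10.6 / 0.94 = 11.28 per hour

11.28 per hour


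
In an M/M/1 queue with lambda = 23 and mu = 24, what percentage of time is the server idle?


Idle fraction = (1 - rho) * 100 = (1 - 23/24) * 100 = 4.2%

4.2%


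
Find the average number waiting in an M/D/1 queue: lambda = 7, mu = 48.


M/D/1: Lq = rho^2 / (2*(1-rho)) where rho = 7/48; Lq = 0.01

0.01


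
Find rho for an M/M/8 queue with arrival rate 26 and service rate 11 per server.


rho = lambda/(c*mu) = 26/(8*11) = 0.2955

0.2955


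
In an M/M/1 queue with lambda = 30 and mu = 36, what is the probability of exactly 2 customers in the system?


rho = 30/36; P(n) = (1-rho)*rho^n = (1-30/36)*(30/36)^2 = 0.1157

0.1157


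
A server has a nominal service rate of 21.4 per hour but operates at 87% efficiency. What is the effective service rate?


Effective rate = mu * efficiency = 21.4 * 0.87 = 18.62 per hour

18.62 per hour


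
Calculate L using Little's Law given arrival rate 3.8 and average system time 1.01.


L = lambda * W = 3.8 * 1.01 = 3.84

3.84


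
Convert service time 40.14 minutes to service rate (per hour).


mu = 60 / avg_service_time = 60 / 40.14 = 1.49 per hour

1.49 per hour


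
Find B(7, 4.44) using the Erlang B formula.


B(N,A) = (A^N/N!) / sum(A^k/k!, k=0..N) with N=7, A=4.44 = 0.0867

0.0867


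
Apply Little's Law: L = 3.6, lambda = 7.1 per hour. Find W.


W = L / lambda = 3.6 / 7.1 = 0.507 hours

0.507 hours


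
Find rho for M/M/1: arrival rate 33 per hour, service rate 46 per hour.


rho = lambda/mu = 33/46 = 0.7174

0.7174


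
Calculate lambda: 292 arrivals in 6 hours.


lambda = total arrivals / time = 292 / 6 = 48.67 per hour

48.67 per hour


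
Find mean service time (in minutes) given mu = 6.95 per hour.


Mean service time = 60/mu = 60/6.95 = 8.63 minutes

8.63 minutes


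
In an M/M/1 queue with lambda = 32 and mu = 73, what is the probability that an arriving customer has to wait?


P(wait) = rho = lambda/mu = 32/73 = 0.4384

0.4384


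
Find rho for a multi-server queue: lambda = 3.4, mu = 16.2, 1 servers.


rho = lambda / (c * mu) = 3.4 / (1 * 16.2) = 0.2099

0.2099


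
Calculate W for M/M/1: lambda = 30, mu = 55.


W = 1/(mu - lambda) = 1/(55 - 30) = 0.04 hours

0.04 hours


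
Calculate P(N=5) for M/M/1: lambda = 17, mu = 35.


rho = 17/35; P(n) = (1-rho)*rho^n = (1-17/35)*(17/35)^5 = 0.0139

0.0139


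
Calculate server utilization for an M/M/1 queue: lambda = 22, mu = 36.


rho = lambda/mu = 22/36 = 0.6111

0.6111


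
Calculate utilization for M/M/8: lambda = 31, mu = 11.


rho = lambda/(c*mu) = 31/(8*11) = 0.3523

0.3523


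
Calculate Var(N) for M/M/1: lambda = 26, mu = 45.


rho = 26/45; Var(N) = rho/(1-rho)^2 = 3.24

3.24


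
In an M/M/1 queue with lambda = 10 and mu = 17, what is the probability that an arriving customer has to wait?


P(wait) = rho = lambda/mu = 10/17 = 0.5882

0.5882


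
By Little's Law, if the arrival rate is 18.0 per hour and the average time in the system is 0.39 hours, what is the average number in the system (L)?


L = lambda * W = 18.0 * 0.39 = 7.02

7.02


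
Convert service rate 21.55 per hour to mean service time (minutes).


Mean service time = 60/mu = 60/21.55 = 2.78 minutes

2.78 minutes


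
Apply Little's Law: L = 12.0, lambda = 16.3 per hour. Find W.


W = L / lambda = 12.0 / 16.3 = 0.7362 hours

0.7362 hours


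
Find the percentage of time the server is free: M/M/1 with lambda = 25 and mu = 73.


Idle fraction = (1 - rho) * 100 = (1 - 25/73) * 100 = 65.8%

65.8%


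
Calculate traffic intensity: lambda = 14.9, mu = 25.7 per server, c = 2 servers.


rho = lambda / (c * mu) = 14.9 / (2 * 25.7) = 0.2899

0.2899


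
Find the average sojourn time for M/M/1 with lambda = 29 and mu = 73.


W = 1/(mu - lambda) = 1/(73 - 29) = 0.0227 hours

0.0227 hours


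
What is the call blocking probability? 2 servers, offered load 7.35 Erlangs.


B(N,A) = (A^N/N!) / sum(A^k/k!, k=0..N) with N=2, A=7.35 = 0.7639

0.7639


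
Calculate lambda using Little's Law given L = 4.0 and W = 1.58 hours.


lambda = L / W = 4.0 / 1.58 = 2.53 per hour

2.53 per hour


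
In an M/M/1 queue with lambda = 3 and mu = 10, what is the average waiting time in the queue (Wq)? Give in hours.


rho = 3/10; Wq = rho/(mu - lambda) = 0.0429 hours

0.0429 hours


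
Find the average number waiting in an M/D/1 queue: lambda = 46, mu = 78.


M/D/1: Lq = rho^2 / (2*(1-rho)) where rho = 46/78; Lq = 0.42

0.42


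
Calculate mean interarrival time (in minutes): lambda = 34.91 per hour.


Mean interarrival time = 60/lambda = 60/34.91 = 1.72 minutes

1.72 minutes


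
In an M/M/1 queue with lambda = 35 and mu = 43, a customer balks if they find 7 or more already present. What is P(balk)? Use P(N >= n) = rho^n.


P(N >= 7) = rho^7 = (35/43)^7 = 0.2367

0.2367


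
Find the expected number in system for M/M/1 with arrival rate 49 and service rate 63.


rho = 49/63; L = rho/(1-rho) = 3.5

3.5


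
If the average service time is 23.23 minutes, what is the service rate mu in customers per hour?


mu = 60 / avg_service_time = 60 / 23.23 = 2.58 per hour

2.58 per hour


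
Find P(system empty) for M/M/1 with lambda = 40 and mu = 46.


P0 = 1 - rho = 1 - 40/46 = 0.1304

0.1304


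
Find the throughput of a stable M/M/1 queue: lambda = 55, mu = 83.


For a stable queue (lambda < mu), throughput = lambda = 55 per hour

55 per hour


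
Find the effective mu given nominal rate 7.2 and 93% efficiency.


Effective rate = mu * efficiency = 7.2 * 0.93 = 6.7 per hour

6.7 per hour


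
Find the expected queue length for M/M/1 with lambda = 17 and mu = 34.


rho = 17/34; Lq = rho^2/(1-rho) = 0.5

0.5


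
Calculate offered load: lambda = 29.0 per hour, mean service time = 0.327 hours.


Offered load a = lambda * E[S] = 29.0 * 0.327 = 9.48 Erlangs

9.48 Erlangs


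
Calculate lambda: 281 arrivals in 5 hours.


lambda = total arrivals / time = 281 / 5 = 56.2 per hour

56.2 per hour


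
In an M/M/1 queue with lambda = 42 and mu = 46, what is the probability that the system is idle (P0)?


P0 = 1 - rho = 1 - 42/46 = 0.087

0.087


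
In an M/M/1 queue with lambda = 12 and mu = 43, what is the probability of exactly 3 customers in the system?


rho = 12/43; P(n) = (1-rho)*rho^n = (1-12/43)*(12/43)^3 = 0.0157

0.0157


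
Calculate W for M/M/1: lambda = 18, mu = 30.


W = 1/(mu - lambda) = 1/(30 - 18) = 0.0833 hours

0.0833 hours


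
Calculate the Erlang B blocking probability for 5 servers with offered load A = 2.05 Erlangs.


B(N,A) = (A^N/N!) / sum(A^k/k!, k=0..N) with N=5, A=2.05 = 0.0396

0.0396


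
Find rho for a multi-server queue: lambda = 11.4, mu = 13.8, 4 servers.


rho = lambda / (c * mu) = 11.4 / (4 * 13.8) = 0.2065

0.2065


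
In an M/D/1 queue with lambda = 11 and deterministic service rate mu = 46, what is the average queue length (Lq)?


M/D/1: Lq = rho^2 / (2*(1-rho)) where rho = 11/46; Lq = 0.04

0.04


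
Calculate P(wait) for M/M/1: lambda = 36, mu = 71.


P(wait) = rho = lambda/mu = 36/71 = 0.507

0.507


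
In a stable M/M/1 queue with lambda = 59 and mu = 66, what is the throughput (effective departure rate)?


For a stable queue (lambda < mu), throughput = lambda = 59 per hour

59 per hour
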